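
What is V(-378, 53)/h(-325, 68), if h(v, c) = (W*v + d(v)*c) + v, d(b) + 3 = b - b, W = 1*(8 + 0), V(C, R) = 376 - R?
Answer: -323/3129 ≈ -0.10323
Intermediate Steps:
W = 8 (W = 1*8 = 8)
d(b) = -3 (d(b) = -3 + (b - b) = -3 + 0 = -3)
h(v, c) = -3*c + 9*v (h(v, c) = (8*v - 3*c) + v = (-3*c + 8*v) + v = -3*c + 9*v)
V(-378, 53)/h(-325, 68) = (376 - 1*53)/(-3*68 + 9*(-325)) = (376 - 53)/(-204 - 2925) = 323/(-3129) = 323*(-1/3129) = -323/3129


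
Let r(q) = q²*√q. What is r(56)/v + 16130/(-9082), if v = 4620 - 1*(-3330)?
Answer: -8065/4541 + 3136*√14/3975 ≈ 1.1759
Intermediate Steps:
r(q) = q^(5/2)
v = 7950 (v = 4620 + 3330 = 7950)
r(56)/v + 16130/(-9082) = 56^(5/2)/7950 + 16130/(-9082) = (6272*√14)*(1/7950) + 16130*(-1/9082) = 3136*√14/3975 - 8065/4541 = -8065/4541 + 3136*√14/3975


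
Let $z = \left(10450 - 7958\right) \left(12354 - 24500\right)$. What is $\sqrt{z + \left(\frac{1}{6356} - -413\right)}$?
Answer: $\frac{3 i \sqrt{33965707488223}}{3178} \approx 5501.6 i$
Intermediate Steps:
$z = -30267832$ ($z = 2492 \left(-12146\right) = -30267832$)
$\sqrt{z + \left(\frac{1}{6356} - -413\right)} = \sqrt{-30267832 + \left(\frac{1}{6356} - -413\right)} = \sqrt{-30267832 + \left(\frac{1}{6356} + 413\right)} = \sqrt{-30267832 + \frac{2625029}{6356}} = \sqrt{- \frac{192379715163}{6356}} = \frac{3 i \sqrt{33965707488223}}{3178}$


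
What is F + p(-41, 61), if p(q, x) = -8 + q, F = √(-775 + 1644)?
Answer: -49 + √869 ≈ -19.521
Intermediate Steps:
F = √869 ≈ 29.479
F + p(-41, 61) = √869 + (-8 - 41) = √869 - 49 = -49 + √869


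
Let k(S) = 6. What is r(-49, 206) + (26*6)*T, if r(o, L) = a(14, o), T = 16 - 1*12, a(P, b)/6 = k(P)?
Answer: 660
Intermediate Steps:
a(P, b) = 36 (a(P, b) = 6*6 = 36)
T = 4 (T = 16 - 12 = 4)
r(o, L) = 36
r(-49, 206) + (26*6)*T = 36 + (26*6)*4 = 36 + 156*4 = 36 + 624 = 660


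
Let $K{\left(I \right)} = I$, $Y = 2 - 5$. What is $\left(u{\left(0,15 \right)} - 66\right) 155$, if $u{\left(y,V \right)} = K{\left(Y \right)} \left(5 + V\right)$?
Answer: $-19530$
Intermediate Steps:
$Y = -3$ ($Y = 2 - 5 = -3$)
$u{\left(y,V \right)} = -15 - 3 V$ ($u{\left(y,V \right)} = - 3 \left(5 + V\right) = -15 - 3 V$)
$\left(u{\left(0,15 \right)} - 66\right) 155 = \left(\left(-15 - 45\right) - 66\right) 155 = \left(-60 - 66\right) 155 = \left(-126\right) 155 = -19530$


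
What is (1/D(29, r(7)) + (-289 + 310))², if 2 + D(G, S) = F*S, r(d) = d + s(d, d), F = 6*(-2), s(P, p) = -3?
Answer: 1100401/2500 ≈ 440.16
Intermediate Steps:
F = -12
r(d) = -3 + d (r(d) = d - 3 = -3 + d)
D(G, S) = -2 - 12*S
(1/D(29, r(7)) + (-289 + 310))² = (1/(-2 - 12*(-3 + 7)) + (-289 + 310))² = (1/(-2 - 12*4) + 21)² = (1/(-2 - 48) + 21)² = (1/(-50) + 21)² = (-1/50 + 21)² = (1049/50)² = 1100401/2500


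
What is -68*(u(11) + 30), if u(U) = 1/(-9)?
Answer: -18292/9 ≈ -2032.4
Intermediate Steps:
u(U) = -1/9
-68*(u(11) + 30) = -68*(-1/9 + 30) = -68*269/9 = -18292/9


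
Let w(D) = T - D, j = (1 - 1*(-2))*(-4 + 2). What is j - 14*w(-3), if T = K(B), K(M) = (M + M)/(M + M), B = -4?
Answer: -62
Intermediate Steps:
j = -6 (j = (1 + 2)*(-2) = 3*(-2) = -6)
K(M) = 1 (K(M) = (2*M)/((2*M)) = (2*M)*(1/(2*M)) = 1)
T = 1
w(D) = 1 - D
j - 14*w(-3) = -6 - 14*(1 - 1*(-3)) = -6 - 14*(1 + 3) = -6 - 14*4 = -6 - 56 = -62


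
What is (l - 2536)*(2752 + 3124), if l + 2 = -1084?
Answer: -21282872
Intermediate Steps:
l = -1086 (l = -2 - 1084 = -1086)
(l - 2536)*(2752 + 3124) = (-1086 - 2536)*(2752 + 3124) = -3622*5876 = -21282872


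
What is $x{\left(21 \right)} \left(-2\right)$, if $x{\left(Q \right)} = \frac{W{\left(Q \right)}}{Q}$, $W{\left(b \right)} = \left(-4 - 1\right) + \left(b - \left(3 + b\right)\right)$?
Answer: $\frac{16}{21} \approx 0.7619$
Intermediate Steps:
$W{\left(b \right)} = -8$ ($W{\left(b \right)} = -5 + \left(b - \left(3 + b\right)\right) = -5 - 3 = -8$)
$x{\left(Q \right)} = - \frac{8}{Q}$
$x{\left(21 \right)} \left(-2\right) = - \frac{8}{21} \left(-2\right) = \left(-8\right) \frac{1}{21} \left(-2\right) = \left(- \frac{8}{21}\right) \left(-2\right) = \frac{16}{21}$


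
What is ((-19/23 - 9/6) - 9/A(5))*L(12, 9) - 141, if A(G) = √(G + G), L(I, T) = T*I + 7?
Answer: -817/2 - 207*√10/2 ≈ -735.80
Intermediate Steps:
L(I, T) = 7 + I*T (L(I, T) = I*T + 7 = 7 + I*T)
A(G) = √2*√G (A(G) = √(2*G) = √2*√G)
((-19/23 - 9/6) - 9/A(5))*L(12, 9) - 141 = ((-19/23 - 9/6) - 9*√10/10)*(7 + 12*9) - 141 = ((-19*1/23 - 9*⅙) - 9*√10/10)*(7 + 108) - 141 = ((-19/23 - 3/2) - 9*√10/10)*115 - 141 = (-107/46 - 9*√10/10)*115 - 141 = (-535/2 - 207*√10/2) - 141 = -817/2 - 207*√10/2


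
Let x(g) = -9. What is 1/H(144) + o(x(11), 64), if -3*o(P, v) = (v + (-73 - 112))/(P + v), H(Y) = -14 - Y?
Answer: 1723/2370 ≈ 0.72700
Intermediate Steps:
o(P, v) = -(-185 + v)/(3*(P + v)) (o(P, v) = -(v + (-73 - 112))/(3*(P + v)) = -(v - 185)/(3*(P + v)) = -(-185 + v)/(3*(P + v)))
1/H(144) + o(x(11), 64) = 1/(-14 - 1*144) + (185 - 1*64)/(3*(-9 + 64)) = 1/(-14 - 144) + (⅓)*(185 - 64)/55 = 1/(-158) + (⅓)*(1/55)*121 = -1/158 + 11/15 = 1723/2370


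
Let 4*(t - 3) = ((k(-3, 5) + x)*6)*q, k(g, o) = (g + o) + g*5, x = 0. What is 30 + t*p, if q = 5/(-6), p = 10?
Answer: 445/2 ≈ 222.50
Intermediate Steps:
k(g, o) = o + 6*g (k(g, o) = (g + o) + 5*g = o + 6*g)
q = -5/6 (q = 5*(-1/6) = -5/6 ≈ -0.83333)
t = 77/4 (t = 3 + ((((5 + 6*(-3)) + 0)*6)*(-5/6))/4 = 3 + ((((5 - 18) + 0)*6)*(-5/6))/4 = 3 + (((-13 + 0)*6)*(-5/6))/4 = 3 + (-13*6*(-5/6))/4 = 3 + (-78*(-5/6))/4 = 3 + (1/4)*65 = 3 + 65/4 = 77/4 ≈ 19.250)
30 + t*p = 30 + (77/4)*10 = 30 + 385/2 = 445/2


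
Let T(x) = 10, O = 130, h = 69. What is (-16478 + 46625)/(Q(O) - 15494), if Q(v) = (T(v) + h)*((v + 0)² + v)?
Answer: 10049/443292 ≈ 0.022669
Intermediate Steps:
Q(v) = 79*v + 79*v² (Q(v) = (10 + 69)*((v + 0)² + v) = 79*(v² + v) = 79*(v + v²) = 79*v + 79*v²)
(-16478 + 46625)/(Q(O) - 15494) = (-16478 + 46625)/(79*130*(1 + 130) - 15494) = 30147/(79*130*131 - 15494) = 30147/(1345370 - 15494) = 30147/1329876 = 30147*(1/1329876) = 10049/443292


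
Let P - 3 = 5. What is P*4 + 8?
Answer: 40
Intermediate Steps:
P = 8 (P = 3 + 5 = 8)
P*4 + 8 = 8*4 + 8 = 32 + 8 = 40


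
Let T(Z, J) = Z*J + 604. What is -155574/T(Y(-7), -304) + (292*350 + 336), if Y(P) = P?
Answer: 139986389/1366 ≈ 1.0248e+5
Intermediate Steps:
T(Z, J) = 604 + J*Z (T(Z, J) = J*Z + 604 = 604 + J*Z)
-155574/T(Y(-7), -304) + (292*350 + 336) = -155574/(604 - 304*(-7)) + (292*350 + 336) = -155574/(604 + 2128) + (102200 + 336) = -155574/2732 + 102536 = -155574*1/2732 + 102536 = -77787/1366 + 102536 = 139986389/1366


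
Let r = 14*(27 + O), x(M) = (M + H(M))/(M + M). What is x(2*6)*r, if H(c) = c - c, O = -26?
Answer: 7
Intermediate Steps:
H(c) = 0
x(M) = 1/2 (x(M) = (M + 0)/(M + M) = M/((2*M)) = M*(1/(2*M)) = 1/2)
r = 14 (r = 14*(27 - 26) = 14*1 = 14)
x(2*6)*r = (1/2)*14 = 7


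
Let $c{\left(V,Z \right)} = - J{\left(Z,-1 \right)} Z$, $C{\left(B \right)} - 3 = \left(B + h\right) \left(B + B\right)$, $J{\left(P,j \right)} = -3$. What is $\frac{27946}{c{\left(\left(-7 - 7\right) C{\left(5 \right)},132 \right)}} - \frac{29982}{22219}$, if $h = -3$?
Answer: $\frac{304529651}{4399362} \approx 69.221$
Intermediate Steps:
$C{\left(B \right)} = 3 + 2 B \left(-3 + B\right)$ ($C{\left(B \right)} = 3 + \left(B - 3\right) \left(B + B\right) = 3 + \left(-3 + B\right) 2 B = 3 + 2 B \left(-3 + B\right)$)
$c{\left(V,Z \right)} = 3 Z$ ($c{\left(V,Z \right)} = \left(-1\right) \left(-3\right) Z = 3 Z$)
$\frac{27946}{c{\left(\left(-7 - 7\right) C{\left(5 \right)},132 \right)}} - \frac{29982}{22219} = \frac{27946}{3 \cdot 132} - \frac{29982}{22219} = \frac{27946}{396} - \frac{29982}{22219} = 27946 \cdot \frac{1}{396} - \frac{29982}{22219} = \frac{13973}{198} - \frac{29982}{22219} = \frac{304529651}{4399362}$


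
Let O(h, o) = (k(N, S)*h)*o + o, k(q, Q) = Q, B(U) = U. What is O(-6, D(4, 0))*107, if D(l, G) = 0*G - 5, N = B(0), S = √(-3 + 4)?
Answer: 2675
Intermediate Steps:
S = 1 (S = √1 = 1)
N = 0
D(l, G) = -5 (D(l, G) = 0 - 5 = -5)
O(h, o) = o + h*o (O(h, o) = (1*h)*o + o = h*o + o = o + h*o)
O(-6, D(4, 0))*107 = -5*(1 - 6)*107 = -5*(-5)*107 = 25*107 = 2675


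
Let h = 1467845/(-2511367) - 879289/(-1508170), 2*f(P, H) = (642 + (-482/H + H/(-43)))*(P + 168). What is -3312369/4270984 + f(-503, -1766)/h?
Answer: 70302529501028159971416091893/898785776533152848152 ≈ 7.8219e+7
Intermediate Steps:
f(P, H) = (168 + P)*(642 - 482/H - H/43)/2 (f(P, H) = ((642 + (-482/H + H/(-43)))*(P + 168))/2 = ((642 + (-482/H + H*(-1/43)))*(168 + P))/2 = ((642 + (-482/H - H/43))*(168 + P))/2 = ((642 - 482/H - H/43)*(168 + P))/2 = ((168 + P)*(642 - 482/H - H/43))/2 = (168 + P)*(642 - 482/H - H/43)/2)
h = -5542415587/3787568368390 (h = 1467845*(-1/2511367) - 879289*(-1/1508170) = -1467845/2511367 + 879289/1508170 = -5542415587/3787568368390 ≈ -0.0014633)
-3312369/4270984 + f(-503, -1766)/h = -3312369/4270984 + ((1/86)*(-3481968 - 20726*(-503) - 1*(-1766)*(-4637808 - 27606*(-503) + 168*(-1766) - 1766*(-503)))/(-1766))/(-5542415587/3787568368390) = -3312369*1/4270984 + ((1/86)*(-1/1766)*(-3481968 + 10425178 - 1*(-1766)*(-4637808 + 13885818 - 296688 + 888298)))*(-3787568368390/5542415587) = -3312369/4270984 + ((1/86)*(-1/1766)*(-3481968 + 10425178 - 1*(-1766)*9839620))*(-3787568368390/5542415587) = -3312369/4270984 + ((1/86)*(-1/1766)*(-3481968 + 10425178 + 17376768920))*(-3787568368390/5542415587) = -3312369/4270984 + ((1/86)*(-1/1766)*17383712130)*(-3787568368390/5542415587) = -3312369/4270984 - 8691856065/75938*(-3787568368390/5542415587) = -3312369/4270984 + 16460499547196387892675/210439977422803 = 70302529501028159971416091893/898785776533152848152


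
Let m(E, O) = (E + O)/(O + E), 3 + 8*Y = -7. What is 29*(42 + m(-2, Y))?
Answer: 1247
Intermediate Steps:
Y = -5/4 (Y = -3/8 + (⅛)*(-7) = -3/8 - 7/8 = -5/4 ≈ -1.2500)
m(E, O) = 1 (m(E, O) = (E + O)/(E + O) = 1)
29*(42 + m(-2, Y)) = 29*(42 + 1) = 29*43 = 1247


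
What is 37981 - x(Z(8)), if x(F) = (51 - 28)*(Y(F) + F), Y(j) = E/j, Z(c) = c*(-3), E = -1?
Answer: 924769/24 ≈ 38532.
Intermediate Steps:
Z(c) = -3*c
Y(j) = -1/j
x(F) = -23/F + 23*F (x(F) = (51 - 28)*(-1/F + F) = 23*(F - 1/F) = -23/F + 23*F)
37981 - x(Z(8)) = 37981 - (-23/((-3*8)) + 23*(-3*8)) = 37981 - (-23/(-24) + 23*(-24)) = 37981 - (-23*(-1/24) - 552) = 37981 - (23/24 - 552) = 37981 - 1*(-13225/24) = 37981 + 13225/24 = 924769/24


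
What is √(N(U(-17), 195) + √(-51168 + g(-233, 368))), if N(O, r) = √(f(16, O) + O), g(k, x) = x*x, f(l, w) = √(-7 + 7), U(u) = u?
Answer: √(4*√5266 + I*√17) ≈ 17.038 + 0.121*I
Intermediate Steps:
f(l, w) = 0 (f(l, w) = √0 = 0)
g(k, x) = x²
N(O, r) = √O (N(O, r) = √(0 + O) = √O)
√(N(U(-17), 195) + √(-51168 + g(-233, 368))) = √(√(-17) + √(-51168 + 368²)) = √(I*√17 + √(-51168 + 135424)) = √(I*√17 + √84256) = √(I*√17 + 4*√5266) = √(4*√5266 + I*√17)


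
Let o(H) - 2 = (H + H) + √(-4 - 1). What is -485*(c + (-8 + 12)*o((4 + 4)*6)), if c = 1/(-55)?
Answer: -2091223/11 - 1940*I*√5 ≈ -1.9011e+5 - 4338.0*I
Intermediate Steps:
o(H) = 2 + 2*H + I*√5 (o(H) = 2 + ((H + H) + √(-4 - 1)) = 2 + (2*H + √(-5)) = 2 + (2*H + I*√5) = 2 + 2*H + I*√5)
c = -1/55 ≈ -0.018182
-485*(c + (-8 + 12)*o((4 + 4)*6)) = -485*(-1/55 + (-8 + 12)*(2 + 2*((4 + 4)*6) + I*√5)) = -485*(-1/55 + 4*(2 + 2*(8*6) + I*√5)) = -485*(-1/55 + 4*(2 + 2*48 + I*√5)) = -485*(-1/55 + 4*(2 + 96 + I*√5)) = -485*(-1/55 + 4*(98 + I*√5)) = -485*(-1/55 + (392 + 4*I*√5)) = -485*(21559/55 + 4*I*√5) = -2091223/11 - 1940*I*√5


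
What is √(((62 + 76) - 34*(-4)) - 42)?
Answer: 2*√58 ≈ 15.232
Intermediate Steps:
√(((62 + 76) - 34*(-4)) - 42) = √((138 - 1*(-136)) - 42) = √((138 + 136) - 42) = √(274 - 42) = √232 = 2*√58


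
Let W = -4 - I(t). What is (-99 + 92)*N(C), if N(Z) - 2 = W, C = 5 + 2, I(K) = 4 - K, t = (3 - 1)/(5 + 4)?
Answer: 364/9 ≈ 40.444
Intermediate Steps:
t = 2/9 ≈ 0.22222
C = 7
W = -70/9 (W = -4 - (4 - 1*2/9) = -4 - (4 - 2/9) = -4 - 1*34/9 = -4 - 34/9 = -70/9 ≈ -7.7778)
N(Z) = -52/9 (N(Z) = 2 - 70/9 = -52/9)
(-99 + 92)*N(C) = (-99 + 92)*(-52/9) = -7*(-52/9) = 364/9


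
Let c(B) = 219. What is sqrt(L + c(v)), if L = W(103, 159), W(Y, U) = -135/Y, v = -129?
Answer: sqrt(2309466)/103 ≈ 14.754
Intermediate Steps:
L = -135/103 ≈ -1.3107
sqrt(L + c(v)) = sqrt(-135/103 + 219) = sqrt(22422/103) = sqrt(2309466)/103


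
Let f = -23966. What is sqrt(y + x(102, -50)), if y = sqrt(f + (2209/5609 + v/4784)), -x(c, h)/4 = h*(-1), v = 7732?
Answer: sqrt(-2250107377824800 + 3354182*I*sqrt(269607752919690133))/3354182 ≈ 5.1435 + 15.048*I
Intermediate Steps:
x(c, h) = 4*h (x(c, h) = -4*h*(-1) = -(-4)*h = 4*h)
y = I*sqrt(269607752919690133)/3354182 (y = sqrt(-23966 + (2209/5609 + 7732/4784)) = sqrt(-23966 + (2209*(1/5609) + 7732*(1/4784))) = sqrt(-23966 + (2209/5609 + 1933/1196)) = sqrt(-23966 + 13484161/6708364) = sqrt(-160759167463/6708364) = I*sqrt(269607752919690133)/3354182 ≈ 154.8*I)
sqrt(y + x(102, -50)) = sqrt(I*sqrt(269607752919690133)/3354182 + 4*(-50)) = sqrt(I*sqrt(269607752919690133)/3354182 - 200) = sqrt(-200 + I*sqrt(269607752919690133)/3354182)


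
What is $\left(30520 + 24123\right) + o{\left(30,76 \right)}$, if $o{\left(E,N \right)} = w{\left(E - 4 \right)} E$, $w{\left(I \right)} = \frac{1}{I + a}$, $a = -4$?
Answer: $\frac{601088}{11} \approx 54644.0$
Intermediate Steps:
$w{\left(I \right)} = \frac{1}{-4 + I}$ ($w{\left(I \right)} = \frac{1}{I - 4} = \frac{1}{-4 + I}$)
$o{\left(E,N \right)} = \frac{E}{-8 + E}$ ($o{\left(E,N \right)} = \frac{E}{-4 + \left(E - 4\right)} = \frac{E}{-4 + \left(-4 + E\right)} = \frac{E}{-8 + E}$)
$\left(30520 + 24123\right) + o{\left(30,76 \right)} = \left(30520 + 24123\right) + \frac{30}{-8 + 30} = 54643 + \frac{30}{22} = 54643 + 30 \cdot \frac{1}{22} = 54643 + \frac{15}{11} = \frac{601088}{11}$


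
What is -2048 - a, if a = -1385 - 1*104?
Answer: -559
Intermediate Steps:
a = -1489 (a = -1385 - 104 = -1489)
-2048 - a = -2048 - 1*(-1489) = -2048 + 1489 = -559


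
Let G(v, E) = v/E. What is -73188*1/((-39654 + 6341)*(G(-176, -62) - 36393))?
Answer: -2268828/37580228735 ≈ -6.0373e-5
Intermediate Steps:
-73188*1/((-39654 + 6341)*(G(-176, -62) - 36393)) = -73188*1/((-39654 + 6341)*(-176/(-62) - 36393)) = -73188*(-1/(33313*(-176*(-1/62) - 36393))) = -73188*(-1/(33313*(88/31 - 36393))) = -73188/((-1128095/31*(-33313))) = -73188/37580228735/31 = -73188*31/37580228735 = -2268828/37580228735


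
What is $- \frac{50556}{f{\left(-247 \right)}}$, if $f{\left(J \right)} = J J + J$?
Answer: $- \frac{8426}{10127} \approx -0.83203$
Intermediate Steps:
$f{\left(J \right)} = J + J^{2}$ ($f{\left(J \right)} = J^{2} + J = J + J^{2}$)
$- \frac{50556}{f{\left(-247 \right)}} = - \frac{50556}{\left(-247\right) \left(1 - 247\right)} = - \frac{50556}{\left(-247\right) \left(-246\right)} = - \frac{50556}{60762} = \left(-50556\right) \frac{1}{60762} = - \frac{8426}{10127}$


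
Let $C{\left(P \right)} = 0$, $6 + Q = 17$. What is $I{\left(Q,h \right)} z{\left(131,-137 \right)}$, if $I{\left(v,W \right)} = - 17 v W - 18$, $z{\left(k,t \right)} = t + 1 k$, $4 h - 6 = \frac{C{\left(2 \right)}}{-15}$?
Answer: $1791$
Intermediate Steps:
$Q = 11$ ($Q = -6 + 17 = 11$)
$h = \frac{3}{2}$ ($h = \frac{3}{2} + \frac{0 \frac{1}{-15}}{4} = \frac{3}{2} + \frac{0 \left(- \frac{1}{15}\right)}{4} = \frac{3}{2} + \frac{1}{4} \cdot 0 = \frac{3}{2} + 0 = \frac{3}{2} \approx 1.5$)
$z{\left(k,t \right)} = k + t$ ($z{\left(k,t \right)} = t + k = k + t$)
$I{\left(v,W \right)} = -18 - 17 W v$ ($I{\left(v,W \right)} = - 17 W v - 18 = -18 - 17 W v$)
$I{\left(Q,h \right)} z{\left(131,-137 \right)} = \left(-18 - \frac{51}{2} \cdot 11\right) \left(131 - 137\right) = \left(-18 - \frac{561}{2}\right) \left(-6\right) = \left(- \frac{597}{2}\right) \left(-6\right) = 1791$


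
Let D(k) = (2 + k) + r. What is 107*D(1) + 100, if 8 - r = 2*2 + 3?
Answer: 528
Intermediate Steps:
r = 1 (r = 8 - (2*2 + 3) = 8 - (4 + 3) = 8 - 1*7 = 8 - 7 = 1)
D(k) = 3 + k (D(k) = (2 + k) + 1 = 3 + k)
107*D(1) + 100 = 107*(3 + 1) + 100 = 107*4 + 100 = 428 + 100 = 528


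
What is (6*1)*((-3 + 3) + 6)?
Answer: 36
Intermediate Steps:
(6*1)*((-3 + 3) + 6) = 6*(0 + 6) = 6*6 = 36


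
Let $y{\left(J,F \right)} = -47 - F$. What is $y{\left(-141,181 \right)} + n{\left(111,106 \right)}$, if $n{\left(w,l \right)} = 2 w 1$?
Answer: $-6$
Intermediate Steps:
$n{\left(w,l \right)} = 2 w$
$y{\left(-141,181 \right)} + n{\left(111,106 \right)} = \left(-47 - 181\right) + 2 \cdot 111 = \left(-47 - 181\right) + 222 = -228 + 222 = -6$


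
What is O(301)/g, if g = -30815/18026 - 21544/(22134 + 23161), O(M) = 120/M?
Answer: -97978520400/537019388269 ≈ -0.18245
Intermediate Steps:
g = -1784117569/816487670 (g = -30815*1/18026 - 21544/45295 = -30815/18026 - 21544*1/45295 = -30815/18026 - 21544/45295 = -1784117569/816487670 ≈ -2.1851)
O(301)/g = (120/301)/(-1784117569/816487670) = (120*(1/301))*(-816487670/1784117569) = (120/301)*(-816487670/1784117569) = -97978520400/537019388269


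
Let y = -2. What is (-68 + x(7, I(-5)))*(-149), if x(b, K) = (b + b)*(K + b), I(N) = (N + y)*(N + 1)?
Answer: -62878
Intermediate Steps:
I(N) = (1 + N)*(-2 + N) (I(N) = (N - 2)*(N + 1) = (-2 + N)*(1 + N) = (1 + N)*(-2 + N))
x(b, K) = 2*b*(K + b) (x(b, K) = (2*b)*(K + b) = 2*b*(K + b))
(-68 + x(7, I(-5)))*(-149) = (-68 + 2*7*((-2 + (-5)² - 1*(-5)) + 7))*(-149) = (-68 + 2*7*((-2 + 25 + 5) + 7))*(-149) = (-68 + 2*7*(28 + 7))*(-149) = (-68 + 2*7*35)*(-149) = (-68 + 490)*(-149) = 422*(-149) = -62878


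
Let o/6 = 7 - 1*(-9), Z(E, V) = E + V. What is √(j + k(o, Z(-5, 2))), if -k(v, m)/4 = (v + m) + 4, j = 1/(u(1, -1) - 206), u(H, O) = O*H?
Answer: I*√1847291/69 ≈ 19.698*I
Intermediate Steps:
u(H, O) = H*O
j = -1/207 (j = 1/(1*(-1) - 206) = 1/(-1 - 206) = 1/(-207) = -1/207 ≈ -0.0048309)
o = 96 (o = 6*(7 - 1*(-9)) = 6*(7 + 9) = 6*16 = 96)
k(v, m) = -16 - 4*m - 4*v (k(v, m) = -4*((v + m) + 4) = -4*((m + v) + 4) = -4*(4 + m + v) = -16 - 4*m - 4*v)
√(j + k(o, Z(-5, 2))) = √(-1/207 + (-16 - 4*(-5 + 2) - 4*96)) = √(-1/207 + (-16 - 4*(-3) - 384)) = √(-1/207 + (-16 + 12 - 384)) = √(-1/207 - 388) = √(-80317/207) = I*√1847291/69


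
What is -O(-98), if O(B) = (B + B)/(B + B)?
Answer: -1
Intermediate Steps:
O(B) = 1 (O(B) = (2*B)/((2*B)) = (2*B)*(1/(2*B)) = 1)
-O(-98) = -1*1 = -1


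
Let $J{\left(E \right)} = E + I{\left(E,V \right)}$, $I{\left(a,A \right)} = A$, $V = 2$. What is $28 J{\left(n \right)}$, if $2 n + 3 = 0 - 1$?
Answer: $0$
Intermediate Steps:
$n = -2$ ($n = - \frac{3}{2} + \frac{0 - 1}{2} = - \frac{3}{2} + \frac{1}{2} \left(-1\right) = - \frac{3}{2} - \frac{1}{2} = -2$)
$J{\left(E \right)} = 2 + E$ ($J{\left(E \right)} = E + 2 = 2 + E$)
$28 J{\left(n \right)} = 28 \left(2 - 2\right) = 28 \cdot 0 = 0$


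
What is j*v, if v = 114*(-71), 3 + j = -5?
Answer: 64752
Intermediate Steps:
j = -8 (j = -3 - 5 = -8)
v = -8094
j*v = -8*(-8094) = 64752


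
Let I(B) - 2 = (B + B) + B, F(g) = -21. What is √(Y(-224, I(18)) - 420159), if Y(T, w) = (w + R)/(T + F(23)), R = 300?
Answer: I*√514696555/35 ≈ 648.2*I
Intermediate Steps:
I(B) = 2 + 3*B (I(B) = 2 + ((B + B) + B) = 2 + (2*B + B) = 2 + 3*B)
Y(T, w) = (300 + w)/(-21 + T) (Y(T, w) = (w + 300)/(T - 21) = (300 + w)/(-21 + T))
√(Y(-224, I(18)) - 420159) = √((300 + (2 + 3*18))/(-21 - 224) - 420159) = √((300 + (2 + 54))/(-245) - 420159) = √(-(300 + 56)/245 - 420159) = √(-1/245*356 - 420159) = √(-356/245 - 420159) = √(-102939311/245) = I*√514696555/35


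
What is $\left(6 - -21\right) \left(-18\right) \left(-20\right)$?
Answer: $9720$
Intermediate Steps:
$\left(6 - -21\right) \left(-18\right) \left(-20\right) = \left(6 + 21\right) \left(-18\right) \left(-20\right) = 27 \left(-18\right) \left(-20\right) = \left(-486\right) \left(-20\right) = 9720$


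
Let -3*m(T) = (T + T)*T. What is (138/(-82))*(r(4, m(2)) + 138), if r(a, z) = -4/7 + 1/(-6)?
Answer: -132595/574 ≈ -231.00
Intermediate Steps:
m(T) = -2*T²/3 (m(T) = -(T + T)*T/3 = -2*T*T/3 = -2*T²/3)
r(a, z) = -31/42 (r(a, z) = -4*⅐ + 1*(-⅙) = -4/7 - ⅙ = -31/42)
(138/(-82))*(r(4, m(2)) + 138) = (138/(-82))*(-31/42 + 138) = (138*(-1/82))*(5765/42) = -69/41*5765/42 = -132595/574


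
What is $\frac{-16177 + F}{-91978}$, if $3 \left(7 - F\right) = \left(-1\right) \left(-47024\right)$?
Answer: $\frac{47767}{137967} \approx 0.34622$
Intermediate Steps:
$F = - \frac{47003}{3}$ ($F = 7 - \frac{\left(-1\right) \left(-47024\right)}{3} = 7 - \frac{47024}{3} = - \frac{47003}{3} \approx -15668.0$)
$\frac{-16177 + F}{-91978} = \frac{-16177 - \frac{47003}{3}}{-91978} = \left(- \frac{95534}{3}\right) \left(- \frac{1}{91978}\right) = \frac{47767}{137967}$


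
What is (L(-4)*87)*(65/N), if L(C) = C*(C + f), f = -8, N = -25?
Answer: -54288/5 ≈ -10858.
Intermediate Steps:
L(C) = C*(-8 + C) (L(C) = C*(C - 8) = C*(-8 + C))
(L(-4)*87)*(65/N) = (-4*(-8 - 4)*87)*(65/(-25)) = (-4*(-12)*87)*(65*(-1/25)) = (48*87)*(-13/5) = 4176*(-13/5) = -54288/5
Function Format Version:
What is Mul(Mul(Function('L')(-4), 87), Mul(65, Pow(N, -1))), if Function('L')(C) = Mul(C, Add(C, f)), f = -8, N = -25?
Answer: Rational(-54288, 5) ≈ -10858.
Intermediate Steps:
Function('L')(C) = Mul(C, Add(-8, C)) (Function('L')(C) = Mul(C, Add(C, -8)) = Mul(C, Add(-8, C)))
Mul(Mul(Function('L')(-4), 87), Mul(65, Pow(N, -1))) = Mul(Mul(Mul(-4, Add(-8, -4)), 87), Mul(65, Pow(-25, -1))) = Mul(Mul(Mul(-4, -12), 87), Mul(65, Rational(-1, 25))) = Mul(Mul(48, 87), Rational(-13, 5)) = Mul(4176, Rational(-13, 5)) = Rational(-54288, 5)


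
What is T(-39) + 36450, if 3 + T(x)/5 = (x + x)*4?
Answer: 34875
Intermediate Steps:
T(x) = -15 + 40*x (T(x) = -15 + 5*((x + x)*4) = -15 + 5*((2*x)*4) = -15 + 5*(8*x) = -15 + 40*x)
T(-39) + 36450 = (-15 + 40*(-39)) + 36450 = (-15 - 1560) + 36450 = -1575 + 36450 = 34875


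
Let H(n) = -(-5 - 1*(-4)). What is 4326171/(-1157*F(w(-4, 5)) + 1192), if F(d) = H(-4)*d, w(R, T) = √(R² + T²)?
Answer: -5156795832/53463745 - 5005379847*√41/53463745 ≈ -695.93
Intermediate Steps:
H(n) = 1 (H(n) = -(-5 + 4) = -1*(-1) = 1)
F(d) = d (F(d) = 1*d = d)
4326171/(-1157*F(w(-4, 5)) + 1192) = 4326171/(-1157*√((-4)² + 5²) + 1192) = 4326171/(-1157*√(16 + 25) + 1192) = 4326171/(-1157*√41 + 1192) = 4326171/(1192 - 1157*√41)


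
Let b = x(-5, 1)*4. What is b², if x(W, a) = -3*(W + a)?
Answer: 2304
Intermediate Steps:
x(W, a) = -3*W - 3*a
b = 48 (b = (-3*(-5) - 3*1)*4 = (15 - 3)*4 = 12*4 = 48)
b² = 48² = 2304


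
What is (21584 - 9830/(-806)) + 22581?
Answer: 17803410/403 ≈ 44177.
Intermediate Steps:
(21584 - 9830/(-806)) + 22581 = (21584 - 9830*(-1/806)) + 22581 = (21584 + 4915/403) + 22581 = 8703267/403 + 22581 = 17803410/403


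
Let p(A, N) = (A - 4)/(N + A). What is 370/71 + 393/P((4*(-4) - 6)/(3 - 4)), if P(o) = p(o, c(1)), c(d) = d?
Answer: 216143/426 ≈ 507.38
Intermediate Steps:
p(A, N) = (-4 + A)/(A + N)
P(o) = (-4 + o)/(1 + o) (P(o) = (-4 + o)/(o + 1) = (-4 + o)/(1 + o))
370/71 + 393/P((4*(-4) - 6)/(3 - 4)) = 370/71 + 393/(((-4 + (4*(-4) - 6)/(3 - 4))/(1 + (4*(-4) - 6)/(3 - 4)))) = 370*(1/71) + 393/(((-4 + (-16 - 6)/(-1))/(1 + (-16 - 6)/(-1)))) = 370/71 + 393/(((-4 - 22*(-1))/(1 - 22*(-1)))) = 370/71 + 393/(((-4 + 22)/(1 + 22))) = 370/71 + 393/((18/23)) = 370/71 + 393/(((1/23)*18)) = 370/71 + 393/(18/23) = 370/71 + 393*(23/18) = 370/71 + 3013/6 = 216143/426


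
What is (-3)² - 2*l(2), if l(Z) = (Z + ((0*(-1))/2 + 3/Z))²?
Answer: -31/2 ≈ -15.500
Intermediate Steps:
l(Z) = (Z + 3/Z)² (l(Z) = (Z + (0*(½) + 3/Z))² = (Z + (0 + 3/Z))² = (Z + 3/Z)²)
(-3)² - 2*l(2) = (-3)² - 2*(3 + 2²)²/2² = 9 - (3 + 4)²/2 = 9 - 7²/2 = 9 - 49/2 = -31/2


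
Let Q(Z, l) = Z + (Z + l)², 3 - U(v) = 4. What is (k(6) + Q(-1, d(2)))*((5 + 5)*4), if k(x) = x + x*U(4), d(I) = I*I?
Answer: 320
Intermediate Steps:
U(v) = -1 (U(v) = 3 - 1*4 = 3 - 4 = -1)
d(I) = I²
k(x) = 0 (k(x) = x + x*(-1) = x - x = 0)
(k(6) + Q(-1, d(2)))*((5 + 5)*4) = (0 + (-1 + (-1 + 2²)²))*((5 + 5)*4) = (0 + (-1 + (-1 + 4)²))*(10*4) = (0 + (-1 + 3²))*40 = (0 + (-1 + 9))*40 = (0 + 8)*40 = 8*40 = 320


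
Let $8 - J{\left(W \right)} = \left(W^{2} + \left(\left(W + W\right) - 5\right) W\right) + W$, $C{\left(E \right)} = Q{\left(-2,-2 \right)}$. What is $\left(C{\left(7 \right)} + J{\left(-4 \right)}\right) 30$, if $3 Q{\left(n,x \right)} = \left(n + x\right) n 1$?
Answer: $-1600$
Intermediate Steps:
$Q{\left(n,x \right)} = \frac{n \left(n + x\right)}{3}$ ($Q{\left(n,x \right)} = \frac{\left(n + x\right) n 1}{3} = \frac{n \left(n + x\right) 1}{3} = \frac{n \left(n + x\right)}{3}$)
$C{\left(E \right)} = \frac{8}{3}$ ($C{\left(E \right)} = \frac{1}{3} \left(-2\right) \left(-2 - 2\right) = \frac{1}{3} \left(-2\right) \left(-4\right) = \frac{8}{3}$)
$J{\left(W \right)} = 8 - W - W^{2} - W \left(-5 + 2 W\right)$ ($J{\left(W \right)} = 8 - \left(\left(W^{2} + \left(\left(W + W\right) - 5\right) W\right) + W\right) = 8 - \left(\left(W^{2} + \left(2 W - 5\right) W\right) + W\right) = 8 - \left(\left(W^{2} + \left(-5 + 2 W\right) W\right) + W\right) = 8 - \left(\left(W^{2} + W \left(-5 + 2 W\right)\right) + W\right) = 8 - \left(W + W^{2} + W \left(-5 + 2 W\right)\right) = 8 - W - W^{2} - W \left(-5 + 2 W\right)$)
$\left(C{\left(7 \right)} + J{\left(-4 \right)}\right) 30 = \left(\frac{8}{3} + \left(8 - 3 \left(-4\right)^{2} + 4 \left(-4\right)\right)\right) 30 = \left(\frac{8}{3} - 56\right) 30 = \left(- \frac{160}{3}\right) 30 = -1600$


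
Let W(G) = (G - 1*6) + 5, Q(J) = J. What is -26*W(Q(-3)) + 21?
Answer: 125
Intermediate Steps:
W(G) = -1 + G (W(G) = (G - 6) + 5 = (-6 + G) + 5 = -1 + G)
-26*W(Q(-3)) + 21 = -26*(-1 - 3) + 21 = -26*(-4) + 21 = 104 + 21 = 125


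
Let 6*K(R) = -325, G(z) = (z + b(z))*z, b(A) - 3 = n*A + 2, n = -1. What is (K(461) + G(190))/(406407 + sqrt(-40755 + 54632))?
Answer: 728145875/330333271544 - 5375*sqrt(13877)/990999814632 ≈ 0.0022036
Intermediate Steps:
b(A) = 5 - A (b(A) = 3 + (-A + 2) = 3 + (2 - A) = 5 - A)
G(z) = 5*z (G(z) = (z + (5 - z))*z = 5*z)
K(R) = -325/6 (K(R) = (1/6)*(-325) = -325/6)
(K(461) + G(190))/(406407 + sqrt(-40755 + 54632)) = (-325/6 + 5*190)/(406407 + sqrt(-40755 + 54632)) = (-325/6 + 950)/(406407 + sqrt(13877)) = 5375/(6*(406407 + sqrt(13877)))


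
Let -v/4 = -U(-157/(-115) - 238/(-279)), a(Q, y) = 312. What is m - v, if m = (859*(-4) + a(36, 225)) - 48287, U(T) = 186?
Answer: -52155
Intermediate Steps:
v = 744 (v = -(-4)*186 = -4*(-186) = 744)
m = -51411 (m = (859*(-4) + 312) - 48287 = (-3436 + 312) - 48287 = -3124 - 48287 = -51411)
m - v = -51411 - 1*744 = -51411 - 744 = -52155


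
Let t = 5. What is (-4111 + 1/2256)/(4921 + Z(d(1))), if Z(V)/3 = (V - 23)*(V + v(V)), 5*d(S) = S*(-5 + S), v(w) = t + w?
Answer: -231860375/263852736 ≈ -0.87875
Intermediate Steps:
v(w) = 5 + w
d(S) = S*(-5 + S)/5 (d(S) = (S*(-5 + S))/5 = S*(-5 + S)/5)
Z(V) = 3*(-23 + V)*(5 + 2*V) (Z(V) = 3*((V - 23)*(V + (5 + V))) = 3*((-23 + V)*(5 + 2*V)) = 3*(-23 + V)*(5 + 2*V))
(-4111 + 1/2256)/(4921 + Z(d(1))) = (-4111 + 1/2256)/(4921 + (-345 - 123*(-5 + 1)/5 + 6*((⅕)*1*(-5 + 1))²)) = (-4111 + 1/2256)/(4921 + (-345 - 123*(-4)/5 + 6*((⅕)*1*(-4))²)) = -9274415/(2256*(4921 + (-345 - 123*(-⅘) + 6*(-⅘)²))) = -9274415/(2256*(4921 + (-345 + 492/5 + 6*(16/25)))) = -9274415/(2256*(4921 + (-345 + 492/5 + 96/25))) = -9274415/(2256*(4921 - 6069/25)) = -9274415/(2256*116956/25) = -9274415/2256*25/116956 = -231860375/263852736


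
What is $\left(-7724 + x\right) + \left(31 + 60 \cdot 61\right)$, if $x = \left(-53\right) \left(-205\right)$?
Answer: $6832$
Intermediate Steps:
$x = 10865$
$\left(-7724 + x\right) + \left(31 + 60 \cdot 61\right) = \left(-7724 + 10865\right) + \left(31 + 60 \cdot 61\right) = 3141 + \left(31 + 3660\right) = 3141 + 3691 = 6832$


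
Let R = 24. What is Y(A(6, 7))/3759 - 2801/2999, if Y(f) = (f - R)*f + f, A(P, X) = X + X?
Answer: -519373/536821 ≈ -0.96750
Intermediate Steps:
A(P, X) = 2*X
Y(f) = f + f*(-24 + f) (Y(f) = (f - 1*24)*f + f = (f - 24)*f + f = (-24 + f)*f + f = f*(-24 + f) + f = f + f*(-24 + f))
Y(A(6, 7))/3759 - 2801/2999 = ((2*7)*(-23 + 2*7))/3759 - 2801/2999 = (14*(-23 + 14))*(1/3759) - 2801*1/2999 = (14*(-9))*(1/3759) - 2801/2999 = -126*1/3759 - 2801/2999 = -6/179 - 2801/2999 = -519373/536821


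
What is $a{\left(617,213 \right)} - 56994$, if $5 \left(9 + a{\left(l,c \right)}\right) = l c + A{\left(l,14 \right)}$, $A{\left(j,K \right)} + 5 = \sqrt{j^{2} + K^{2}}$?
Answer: $- \frac{153599}{5} + \frac{\sqrt{380885}}{5} \approx -30596.0$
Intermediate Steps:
$A{\left(j,K \right)} = -5 + \sqrt{K^{2} + j^{2}}$ ($A{\left(j,K \right)} = -5 + \sqrt{j^{2} + K^{2}} = -5 + \sqrt{K^{2} + j^{2}}$)
$a{\left(l,c \right)} = -10 + \frac{\sqrt{196 + l^{2}}}{5} + \frac{c l}{5}$ ($a{\left(l,c \right)} = -9 + \frac{l c + \left(-5 + \sqrt{14^{2} + l^{2}}\right)}{5} = -9 + \frac{c l + \left(-5 + \sqrt{196 + l^{2}}\right)}{5} = -9 + \frac{-5 + \sqrt{196 + l^{2}} + c l}{5} = -9 + \left(-1 + \frac{\sqrt{196 + l^{2}}}{5} + \frac{c l}{5}\right) = -10 + \frac{\sqrt{196 + l^{2}}}{5} + \frac{c l}{5}$)
$a{\left(617,213 \right)} - 56994 = \left(-10 + \frac{\sqrt{196 + 617^{2}}}{5} + \frac{1}{5} \cdot 213 \cdot 617\right) - 56994 = \left(-10 + \frac{\sqrt{196 + 380689}}{5} + \frac{131421}{5}\right) - 56994 = \left(-10 + \frac{\sqrt{380885}}{5} + \frac{131421}{5}\right) - 56994 = \left(\frac{131371}{5} + \frac{\sqrt{380885}}{5}\right) - 56994 = - \frac{153599}{5} + \frac{\sqrt{380885}}{5}$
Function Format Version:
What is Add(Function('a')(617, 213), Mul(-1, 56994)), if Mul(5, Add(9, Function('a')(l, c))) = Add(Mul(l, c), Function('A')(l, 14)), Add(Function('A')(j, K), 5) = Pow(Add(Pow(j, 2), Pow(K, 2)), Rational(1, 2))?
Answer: Add(Rational(-153599, 5), Mul(Rational(1, 5), Pow(380885, Rational(1, 2)))) ≈ -30596.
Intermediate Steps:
Function('A')(j, K) = Add(-5, Pow(Add(Pow(K, 2), Pow(j, 2)), Rational(1, 2))) (Function('A')(j, K) = Add(-5, Pow(Add(Pow(j, 2), Pow(K, 2)), Rational(1, 2))) = Add(-5, Pow(Add(Pow(K, 2), Pow(j, 2)), Rational(1, 2))))
Function('a')(l, c) = Add(-10, Mul(Rational(1, 5), Pow(Add(196, Pow(l, 2)), Rational(1, 2))), Mul(Rational(1, 5), c, l)) (Function('a')(l, c) = Add(-9, Mul(Rational(1, 5), Add(Mul(l, c), Add(-5, Pow(Add(Pow(14, 2), Pow(l, 2)), Rational(1, 2)))))) = Add(-9, Mul(Rational(1, 5), Add(Mul(c, l), Add(-5, Pow(Add(196, Pow(l, 2)), Rational(1, 2)))))) = Add(-9, Mul(Rational(1, 5), Add(-5, Pow(Add(196, Pow(l, 2)), Rational(1, 2)), Mul(c, l)))) = Add(-9, Add(-1, Mul(Rational(1, 5), Pow(Add(196, Pow(l, 2)), Rational(1, 2))), Mul(Rational(1, 5), c, l))) = Add(-10, Mul(Rational(1, 5), Pow(Add(196, Pow(l, 2)), Rational(1, 2))), Mul(Rational(1, 5), c, l)))
Add(Function('a')(617, 213), Mul(-1, 56994)) = Add(Add(-10, Mul(Rational(1, 5), Pow(Add(196, Pow(617, 2)), Rational(1, 2))), Mul(Rational(1, 5), 213, 617)), Mul(-1, 56994)) = Add(Add(-10, Mul(Rational(1, 5), Pow(Add(196, 380689), Rational(1, 2))), Rational(131421, 5)), -56994) = Add(Add(-10, Mul(Rational(1, 5), Pow(380885, Rational(1, 2))), Rational(131421, 5)), -56994) = Add(Add(Rational(131371, 5), Mul(Rational(1, 5), Pow(380885, Rational(1, 2)))), -56994) = Add(Rational(-153599, 5), Mul(Rational(1, 5), Pow(380885, Rational(1, 2))))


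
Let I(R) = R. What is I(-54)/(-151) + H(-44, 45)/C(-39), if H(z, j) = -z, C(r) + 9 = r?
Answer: -1013/1812 ≈ -0.55905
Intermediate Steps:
C(r) = -9 + r
I(-54)/(-151) + H(-44, 45)/C(-39) = -54/(-151) + (-1*(-44))/(-9 - 39) = -54*(-1/151) + 44/(-48) = 54/151 + 44*(-1/48) = 54/151 - 11/12 = -1013/1812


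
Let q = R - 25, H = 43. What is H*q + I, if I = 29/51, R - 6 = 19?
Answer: 29/51 ≈ 0.56863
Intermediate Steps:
R = 25 (R = 6 + 19 = 25)
q = 0 (q = 25 - 25 = 0)
I = 29/51 (I = 29*(1/51) = 29/51 ≈ 0.56863)
H*q + I = 43*0 + 29/51 = 0 + 29/51 = 29/51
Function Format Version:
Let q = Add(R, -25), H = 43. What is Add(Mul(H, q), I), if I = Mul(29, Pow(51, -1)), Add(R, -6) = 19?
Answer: Rational(29, 51) ≈ 0.56863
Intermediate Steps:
R = 25 (R = Add(6, 19) = 25)
q = 0 (q = Add(25, -25) = 0)
I = Rational(29, 51) (I = Mul(29, Rational(1, 51)) = Rational(29, 51) ≈ 0.56863)
Add(Mul(H, q), I) = Add(Mul(43, 0), Rational(29, 51)) = Add(0, Rational(29, 51)) = Rational(29, 51)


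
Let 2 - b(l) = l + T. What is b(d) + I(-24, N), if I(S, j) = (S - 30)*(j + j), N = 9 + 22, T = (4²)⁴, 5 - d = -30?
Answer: -68917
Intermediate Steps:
d = 35 (d = 5 - 1*(-30) = 5 + 30 = 35)
T = 65536 (T = 16⁴ = 65536)
b(l) = -65534 - l (b(l) = 2 - (l + 65536) = 2 - (65536 + l) = 2 + (-65536 - l) = -65534 - l)
N = 31
I(S, j) = 2*j*(-30 + S) (I(S, j) = (-30 + S)*(2*j) = 2*j*(-30 + S))
b(d) + I(-24, N) = (-65534 - 1*35) + 2*31*(-30 - 24) = (-65534 - 35) + 2*31*(-54) = -65569 - 3348 = -68917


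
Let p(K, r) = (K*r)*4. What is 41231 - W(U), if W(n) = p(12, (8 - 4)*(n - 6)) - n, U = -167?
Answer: 74280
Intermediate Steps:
p(K, r) = 4*K*r
W(n) = -1152 + 191*n (W(n) = 4*12*((8 - 4)*(n - 6)) - n = 4*12*(4*(-6 + n)) - n = 4*12*(-24 + 4*n) - n = (-1152 + 192*n) - n = -1152 + 191*n)
41231 - W(U) = 41231 - (-1152 + 191*(-167)) = 41231 - (-1152 - 31897) = 41231 - 1*(-33049) = 41231 + 33049 = 74280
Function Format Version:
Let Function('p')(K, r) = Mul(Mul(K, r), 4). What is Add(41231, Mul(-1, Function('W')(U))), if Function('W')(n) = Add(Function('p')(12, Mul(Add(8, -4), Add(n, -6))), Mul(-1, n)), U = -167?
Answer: 74280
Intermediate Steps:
Function('p')(K, r) = Mul(4, K, r)
Function('W')(n) = Add(-1152, Mul(191, n)) (Function('W')(n) = Add(Mul(4, 12, Mul(Add(8, -4), Add(n, -6))), Mul(-1, n)) = Add(Mul(4, 12, Mul(4, Add(-6, n))), Mul(-1, n)) = Add(Mul(4, 12, Add(-24, Mul(4, n))), Mul(-1, n)) = Add(Add(-1152, Mul(192, n)), Mul(-1, n)) = Add(-1152, Mul(191, n)))
Add(41231, Mul(-1, Function('W')(U))) = Add(41231, Mul(-1, Add(-1152, Mul(191, -167)))) = Add(41231, Mul(-1, Add(-1152, -31897))) = Add(41231, Mul(-1, -33049)) = Add(41231, 33049) = 74280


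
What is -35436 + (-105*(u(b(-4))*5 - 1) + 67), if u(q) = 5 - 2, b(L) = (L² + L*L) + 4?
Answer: -36839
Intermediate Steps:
b(L) = 4 + 2*L² (b(L) = (L² + L²) + 4 = 2*L² + 4 = 4 + 2*L²)
u(q) = 3
-35436 + (-105*(u(b(-4))*5 - 1) + 67) = -35436 + (-105*(3*5 - 1) + 67) = -35436 + (-105*(15 - 1) + 67) = -35436 + (-105*14 + 67) = -35436 + (-1470 + 67) = -35436 - 1403 = -36839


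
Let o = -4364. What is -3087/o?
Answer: 3087/4364 ≈ 0.70738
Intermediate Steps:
-3087/o = -3087/(-4364) = -3087*(-1/4364) = 3087/4364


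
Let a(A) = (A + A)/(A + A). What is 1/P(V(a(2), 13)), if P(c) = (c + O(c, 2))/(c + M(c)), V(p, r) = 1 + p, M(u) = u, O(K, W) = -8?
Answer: -2/3 ≈ -0.66667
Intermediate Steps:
a(A) = 1 (a(A) = (2*A)/((2*A)) = (2*A)*(1/(2*A)) = 1)
P(c) = (-8 + c)/(2*c) (P(c) = (c - 8)/(c + c) = (-8 + c)/((2*c)) = (-8 + c)*(1/(2*c)) = (-8 + c)/(2*c))
1/P(V(a(2), 13)) = 1/((-8 + (1 + 1))/(2*(1 + 1))) = 1/((1/2)*(-8 + 2)/2) = 1/((1/2)*(1/2)*(-6)) = 1/(-3/2) = -2/3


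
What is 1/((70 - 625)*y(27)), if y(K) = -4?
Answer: 1/2220 ≈ 0.00045045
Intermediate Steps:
1/((70 - 625)*y(27)) = 1/((70 - 625)*(-4)) = -¼/(-555) = -1/555*(-¼) = 1/2220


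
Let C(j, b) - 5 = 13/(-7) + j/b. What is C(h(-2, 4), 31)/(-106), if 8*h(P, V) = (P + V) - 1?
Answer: -5463/184016 ≈ -0.029688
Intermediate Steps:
h(P, V) = -1/8 + P/8 + V/8 (h(P, V) = ((P + V) - 1)/8 = (-1 + P + V)/8 = -1/8 + P/8 + V/8)
C(j, b) = 22/7 + j/b (C(j, b) = 5 + (13/(-7) + j/b) = 5 + (13*(-1/7) + j/b) = 5 + (-13/7 + j/b) = 22/7 + j/b)
C(h(-2, 4), 31)/(-106) = (22/7 + (-1/8 + (1/8)*(-2) + (1/8)*4)/31)/(-106) = (22/7 + (-1/8 - 1/4 + 1/2)*(1/31))*(-1/106) = (22/7 + (1/8)*(1/31))*(-1/106) = (22/7 + 1/248)*(-1/106) = (5463/1736)*(-1/106) = -5463/184016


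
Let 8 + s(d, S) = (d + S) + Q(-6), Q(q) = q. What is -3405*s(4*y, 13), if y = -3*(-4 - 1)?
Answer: -200895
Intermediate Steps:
y = 15 (y = -3*(-5) = 15)
s(d, S) = -14 + S + d (s(d, S) = -8 + ((d + S) - 6) = -8 + ((S + d) - 6) = -8 + (-6 + S + d) = -14 + S + d)
-3405*s(4*y, 13) = -3405*(-14 + 13 + 4*15) = -3405*(-14 + 13 + 60) = -3405*59 = -200895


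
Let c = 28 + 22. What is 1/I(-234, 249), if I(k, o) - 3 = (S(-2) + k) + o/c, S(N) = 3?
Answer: -50/11151 ≈ -0.0044839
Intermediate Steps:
c = 50
I(k, o) = 6 + k + o/50 (I(k, o) = 3 + ((3 + k) + o/50) = 3 + (3 + k + o/50) = 6 + k + o/50)
1/I(-234, 249) = 1/(6 - 234 + (1/50)*249) = 1/(6 - 234 + 249/50) = 1/(-11151/50) = -50/11151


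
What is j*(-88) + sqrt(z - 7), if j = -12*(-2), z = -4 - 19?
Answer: -2112 + I*sqrt(30) ≈ -2112.0 + 5.4772*I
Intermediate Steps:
z = -23
j = 24
j*(-88) + sqrt(z - 7) = 24*(-88) + sqrt(-23 - 7) = -2112 + sqrt(-30) = -2112 + I*sqrt(30)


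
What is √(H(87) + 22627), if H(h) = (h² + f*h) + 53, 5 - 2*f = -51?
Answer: √32685 ≈ 180.79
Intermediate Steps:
f = 28 (f = 5/2 - ½*(-51) = 5/2 + 51/2 = 28)
H(h) = 53 + h² + 28*h (H(h) = (h² + 28*h) + 53 = 53 + h² + 28*h)
√(H(87) + 22627) = √((53 + 87² + 28*87) + 22627) = √((53 + 7569 + 2436) + 22627) = √(10058 + 22627) = √32685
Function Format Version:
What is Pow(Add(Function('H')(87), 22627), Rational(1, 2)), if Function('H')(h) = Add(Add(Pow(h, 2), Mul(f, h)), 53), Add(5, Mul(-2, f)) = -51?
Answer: Pow(32685, Rational(1, 2)) ≈ 180.79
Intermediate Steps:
f = 28 (f = Add(Rational(5, 2), Mul(Rational(-1, 2), -51)) = Add(Rational(5, 2), Rational(51, 2)) = 28)
Function('H')(h) = Add(53, Pow(h, 2), Mul(28, h)) (Function('H')(h) = Add(Add(Pow(h, 2), Mul(28, h)), 53) = Add(53, Pow(h, 2), Mul(28, h)))
Pow(Add(Function('H')(87), 22627), Rational(1, 2)) = Pow(Add(Add(53, Pow(87, 2), Mul(28, 87)), 22627), Rational(1, 2)) = Pow(Add(Add(53, 7569, 2436), 22627), Rational(1, 2)) = Pow(Add(10058, 22627), Rational(1, 2)) = Pow(32685, Rational(1, 2))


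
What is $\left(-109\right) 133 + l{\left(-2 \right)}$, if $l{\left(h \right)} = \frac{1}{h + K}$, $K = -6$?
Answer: $- \frac{115977}{8} \approx -14497.0$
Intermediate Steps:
$l{\left(h \right)} = \frac{1}{-6 + h}$ ($l{\left(h \right)} = \frac{1}{h - 6} = \frac{1}{-6 + h}$)
$\left(-109\right) 133 + l{\left(-2 \right)} = \left(-109\right) 133 + \frac{1}{-6 - 2} = -14497 + \frac{1}{-8} = -14497 - \frac{1}{8} = - \frac{115977}{8}$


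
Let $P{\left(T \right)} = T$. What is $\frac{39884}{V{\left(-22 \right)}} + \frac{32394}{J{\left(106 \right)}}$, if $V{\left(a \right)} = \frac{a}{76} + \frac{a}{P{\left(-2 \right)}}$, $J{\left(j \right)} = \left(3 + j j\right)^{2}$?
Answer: $\frac{191442200050990}{51410254247} \approx 3723.8$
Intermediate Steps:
$J{\left(j \right)} = \left(3 + j^{2}\right)^{2}$
$V{\left(a \right)} = - \frac{37 a}{76}$ ($V{\left(a \right)} = \frac{a}{76} + \frac{a}{-2} = a \frac{1}{76} + a \left(- \frac{1}{2}\right) = \frac{a}{76} - \frac{a}{2} = - \frac{37 a}{76}$)
$\frac{39884}{V{\left(-22 \right)}} + \frac{32394}{J{\left(106 \right)}} = \frac{39884}{\left(- \frac{37}{76}\right) \left(-22\right)} + \frac{32394}{\left(3 + 106^{2}\right)^{2}} = \frac{39884}{\frac{407}{38}} + \frac{32394}{\left(3 + 11236\right)^{2}} = 39884 \cdot \frac{38}{407} + \frac{32394}{11239^{2}} = \frac{1515592}{407} + \frac{32394}{126315121} = \frac{191442200050990}{51410254247}$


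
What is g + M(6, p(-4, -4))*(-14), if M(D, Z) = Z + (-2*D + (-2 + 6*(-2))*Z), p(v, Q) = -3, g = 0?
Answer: -378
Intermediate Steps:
M(D, Z) = -13*Z - 2*D (M(D, Z) = Z + (-2*D + (-2 - 12)*Z) = Z + (-2*D - 14*Z) = Z + (-14*Z - 2*D) = -13*Z - 2*D)
g + M(6, p(-4, -4))*(-14) = 0 + (-13*(-3) - 2*6)*(-14) = 0 + (39 - 12)*(-14) = 0 + 27*(-14) = 0 - 378 = -378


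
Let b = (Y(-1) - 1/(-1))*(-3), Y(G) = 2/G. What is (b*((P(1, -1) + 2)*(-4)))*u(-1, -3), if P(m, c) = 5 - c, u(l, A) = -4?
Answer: 384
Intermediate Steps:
b = 3 (b = (2/(-1) - 1/(-1))*(-3) = (2*(-1) - 1*(-1))*(-3) = (-2 + 1)*(-3) = -1*(-3) = 3)
(b*((P(1, -1) + 2)*(-4)))*u(-1, -3) = (3*(((5 - 1*(-1)) + 2)*(-4)))*(-4) = (3*(((5 + 1) + 2)*(-4)))*(-4) = (3*((6 + 2)*(-4)))*(-4) = (3*(8*(-4)))*(-4) = (3*(-32))*(-4) = -96*(-4) = 384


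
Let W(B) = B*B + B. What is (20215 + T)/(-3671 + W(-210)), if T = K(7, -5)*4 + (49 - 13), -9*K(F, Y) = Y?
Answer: 182279/361971 ≈ 0.50357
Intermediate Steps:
K(F, Y) = -Y/9
W(B) = B + B**2 (W(B) = B**2 + B = B + B**2)
T = 344/9 (T = -1/9*(-5)*4 + (49 - 13) = (5/9)*4 + 36 = 20/9 + 36 = 344/9 ≈ 38.222)
(20215 + T)/(-3671 + W(-210)) = (20215 + 344/9)/(-3671 - 210*(1 - 210)) = 182279/(9*(-3671 - 210*(-209))) = 182279/(9*(-3671 + 43890)) = (182279/9)/40219 = (182279/9)*(1/40219) = 182279/361971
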